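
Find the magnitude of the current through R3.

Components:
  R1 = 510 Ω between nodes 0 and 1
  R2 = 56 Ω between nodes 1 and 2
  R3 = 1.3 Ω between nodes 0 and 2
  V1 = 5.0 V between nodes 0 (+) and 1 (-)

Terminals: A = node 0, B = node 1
Nodal analysis, taking node 1 as the 0 V reference.
Source V1 fixes V_0 = 5 V.
KCL at each unknown node (sum of currents leaving = 0; resistances in Ω):
  Node 2: (V_2 - 0)/56 + (V_2 - 5)/1.3 = 0
Collecting terms: 0.7871 × V_2 = 3.846  =>  V_2 = 4.887 V
I_R3 = (V_0 - V_2)/R3 = (5 - 4.887)/1.3 = 0.08726 A
|I_R3| = 0.08726 A

Final answer: |I_R3| = 0.08726 A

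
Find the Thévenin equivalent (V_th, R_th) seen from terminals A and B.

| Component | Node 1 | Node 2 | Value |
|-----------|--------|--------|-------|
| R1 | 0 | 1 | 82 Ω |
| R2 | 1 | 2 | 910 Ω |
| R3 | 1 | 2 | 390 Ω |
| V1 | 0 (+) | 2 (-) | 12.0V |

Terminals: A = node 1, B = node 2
Step 1 — V_th is the open-circuit voltage V_A - V_B (nothing connected across the terminals).
Nodal analysis, taking node 2 as the 0 V reference.
Source V1 fixes V_0 = 12 V.
KCL at each unknown node (sum of currents leaving = 0; resistances in Ω):
  Node 1: (V_1 - 12)/82 + (V_1 - 0)/910 + (V_1 - 0)/390 = 0
Collecting terms: 0.01586 × V_1 = 0.1463  =>  V_1 = 9.228 V
V_th = V_1 - V_2 = 9.228 - 0 = 9.228 V
Step 2 — R_th: zero the source — replace V1 by a short circuit (node 2 merges into node 0) — and find the resistance seen between A (node 1) and B (node 0).
Reduce the network between node 1 (A) and node 0 (B) by series/parallel combination:
  Rp1 = R1 ‖ R2 ‖ R3 (parallel, all between nodes 0 and 1) = 1/(1/82 + 1/910 + 1/390) = 63.06 Ω
R_th = 63.06 Ω

Final answer: V_th = 9.228 V, R_th = 63.06 Ω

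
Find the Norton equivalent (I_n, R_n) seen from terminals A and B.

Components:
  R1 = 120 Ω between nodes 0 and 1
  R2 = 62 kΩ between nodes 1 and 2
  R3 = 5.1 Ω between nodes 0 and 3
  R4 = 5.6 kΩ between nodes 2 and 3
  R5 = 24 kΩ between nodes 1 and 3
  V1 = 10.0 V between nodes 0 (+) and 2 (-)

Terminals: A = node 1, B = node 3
Find the Thévenin equivalent first; then I_n = V_th/R_th and R_n = R_th.
Step 1 — V_th is the open-circuit voltage V_A - V_B (nothing connected across the terminals).
Nodal analysis, taking node 2 as the 0 V reference.
Source V1 fixes V_0 = 10 V.
KCL at each unknown node (sum of currents leaving = 0; resistances in Ω):
  Node 1: (V_1 - 10)/120 + (V_1 - 0)/62000 + (V_1 - V_3)/24000 = 0
  Node 3: (V_3 - 10)/5.1 + (V_3 - 0)/5600 + (V_3 - V_1)/24000 = 0
Collecting terms (coefficients in siemens):
  0.008391·V_1 - 0.00004167·V_3 = 0.08333
  0.1963·V_3 - 0.00004167·V_1 = 1.961
Determinant D = (0.008391)(0.1963) - (-0.00004167)(-0.00004167) = 0.001647
V_1 = [(0.08333)(0.1963) - (-0.00004167)(1.961)]/D = 9.981 V
V_3 = [(0.008391)(1.961) - (0.08333)(-0.00004167)]/D = 9.991 V
V_th = V_1 - V_3 = 9.981 - 9.991 = -0.01017 V
Step 2 — R_th: zero the source — replace V1 by a short circuit (node 2 merges into node 0) — and find the resistance seen between A (node 1) and B (node 3).
Reduce the network between node 1 (A) and node 3 (B) by series/parallel combination:
  Rp1 = R1 ‖ R2 (parallel, both between nodes 0 and 1) = 1/(1/120 + 1/62000) = 119.8 Ω
  Rp2 = R3 ‖ R4 (parallel, both between nodes 0 and 3) = 1/(1/5.1 + 1/5600) = 5.095 Ω
  Rs1 = Rp1 + Rp2 (series, joined only at node 0) = 119.8 + 5.095 = 124.9 Ω
  Rp3 = R5 ‖ Rs1 (parallel, both between nodes 1 and 3) = 1/(1/24000 + 1/124.9) = 124.2 Ω
R_th = 124.2 Ω
I_n = V_th/R_th = -0.01017/124.2 = -0.00008184 A, and R_n = R_th = 124.2 Ω

Final answer: I_n = -8.184e-05 A, R_n = 124.2 Ω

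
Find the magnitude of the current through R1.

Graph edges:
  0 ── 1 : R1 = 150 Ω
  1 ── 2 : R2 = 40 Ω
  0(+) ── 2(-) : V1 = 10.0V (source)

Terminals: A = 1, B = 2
Nodal analysis, taking node 2 as the 0 V reference.
Source V1 fixes V_0 = 10 V.
KCL at each unknown node (sum of currents leaving = 0; resistances in Ω):
  Node 1: (V_1 - 10)/150 + (V_1 - 0)/40 = 0
Collecting terms: 0.03167 × V_1 = 0.06667  =>  V_1 = 2.105 V
I_R1 = (V_0 - V_1)/R1 = (10 - 2.105)/150 = 0.05263 A
|I_R1| = 0.05263 A

Final answer: |I_R1| = 0.05263 A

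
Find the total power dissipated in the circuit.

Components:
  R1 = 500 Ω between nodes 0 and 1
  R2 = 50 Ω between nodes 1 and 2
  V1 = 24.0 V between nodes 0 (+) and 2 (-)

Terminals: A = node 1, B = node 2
Nodal analysis, taking node 2 as the 0 V reference.
Source V1 fixes V_0 = 24 V.
KCL at each unknown node (sum of currents leaving = 0; resistances in Ω):
  Node 1: (V_1 - 24)/500 + (V_1 - 0)/50 = 0
Collecting terms: 0.022 × V_1 = 0.048  =>  V_1 = 2.182 V
Power in each resistor, P = (ΔV)²/R:
  P_R1 = (24 - 2.182)²/500 = 0.9521 W
  P_R2 = (2.182 - 0)²/50 = 0.09521 W
P_total = P_R1 + P_R2 = 1.047 W

Final answer: 1.047 W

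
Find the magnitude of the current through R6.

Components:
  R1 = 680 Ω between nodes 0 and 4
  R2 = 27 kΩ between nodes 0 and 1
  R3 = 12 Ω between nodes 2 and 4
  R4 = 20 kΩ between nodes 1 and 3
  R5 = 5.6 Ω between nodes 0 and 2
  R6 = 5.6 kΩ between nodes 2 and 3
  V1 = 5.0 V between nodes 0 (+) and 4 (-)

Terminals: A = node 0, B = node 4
Nodal analysis, taking node 4 as the 0 V reference.
Source V1 fixes V_0 = 5 V.
KCL at each unknown node (sum of currents leaving = 0; resistances in Ω):
  Node 1: (V_1 - 5)/27000 + (V_1 - V_3)/20000 = 0
  Node 2: (V_2 - 0)/12 + (V_2 - 5)/5.6 + (V_2 - V_3)/5600 = 0
  Node 3: (V_3 - V_1)/20000 + (V_3 - V_2)/5600 = 0
Collecting terms (coefficients in siemens):
  0.00008704·V_1 - 0.00005·V_3 = 0.0001852
  0.2621·V_2 - 0.0001786·V_3 = 0.8929
  0.0002286·V_3 - 0.00005·V_1 - 0.0001786·V_2 = 0
Solving these 3 simultaneous equations (Gaussian elimination) gives:
  V_1 = 4.183 V, V_2 = 3.409 V, V_3 = 3.579 V
I_R6 = (V_2 - V_3)/R6 = (3.409 - 3.579)/5600 = -0.00003024 A
|I_R6| = 0.00003024 A

Final answer: |I_R6| = 3.024e-05 A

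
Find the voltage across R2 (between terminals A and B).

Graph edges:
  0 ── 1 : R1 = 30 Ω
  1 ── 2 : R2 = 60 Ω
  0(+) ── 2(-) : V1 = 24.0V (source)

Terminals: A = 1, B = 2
R1 and R2 are in series across V1 (node 0 → node 1 → node 2), and the output A–B is taken across R2, so this is a voltage divider.
Series current: I = V1/(R1 + R2) = 24/(30 + 60) = 24/90 = 0.2667 A
V_R2 = I × R2 = V1 × R2/(R1 + R2) = 24 × 60/90 = 16 V

Final answer: 16 V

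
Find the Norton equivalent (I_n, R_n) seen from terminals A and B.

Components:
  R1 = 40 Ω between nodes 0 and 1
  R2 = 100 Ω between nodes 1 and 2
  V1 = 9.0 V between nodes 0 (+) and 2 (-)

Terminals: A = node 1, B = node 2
Find the Thévenin equivalent first; then I_n = V_th/R_th and R_n = R_th.
Step 1 — V_th is the open-circuit voltage V_A - V_B (nothing connected across the terminals).
Nodal analysis, taking node 2 as the 0 V reference.
Source V1 fixes V_0 = 9 V.
KCL at each unknown node (sum of currents leaving = 0; resistances in Ω):
  Node 1: (V_1 - 9)/40 + (V_1 - 0)/100 = 0
Collecting terms: 0.035 × V_1 = 0.225  =>  V_1 = 6.429 V
V_th = V_1 - V_2 = 6.429 - 0 = 6.429 V
Step 2 — R_th: zero the source — replace V1 by a short circuit (node 2 merges into node 0) — and find the resistance seen between A (node 1) and B (node 0).
Reduce the network between node 1 (A) and node 0 (B) by series/parallel combination:
  Rp1 = R1 ‖ R2 (parallel, both between nodes 0 and 1) = 1/(1/40 + 1/100) = 28.57 Ω
R_th = 28.57 Ω
I_n = V_th/R_th = 6.429/28.57 = 0.225 A, and R_n = R_th = 28.57 Ω

Final answer: I_n = 0.225 A, R_n = 28.57 Ω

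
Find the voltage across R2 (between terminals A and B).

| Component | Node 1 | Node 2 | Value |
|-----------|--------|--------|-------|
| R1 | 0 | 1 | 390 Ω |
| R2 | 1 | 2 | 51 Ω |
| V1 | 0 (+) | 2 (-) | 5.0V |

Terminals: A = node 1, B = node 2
R1 and R2 are in series across V1 (node 0 → node 1 → node 2), and the output A–B is taken across R2, so this is a voltage divider.
Series current: I = V1/(R1 + R2) = 5/(390 + 51) = 5/441 = 0.01134 A
V_R2 = I × R2 = V1 × R2/(R1 + R2) = 5 × 51/441 = 0.5782 V

Final answer: 0.5782 V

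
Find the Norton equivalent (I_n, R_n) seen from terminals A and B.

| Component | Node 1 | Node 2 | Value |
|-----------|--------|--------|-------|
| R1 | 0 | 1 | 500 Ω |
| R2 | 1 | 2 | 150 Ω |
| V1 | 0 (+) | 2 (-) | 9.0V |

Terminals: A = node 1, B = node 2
Find the Thévenin equivalent first; then I_n = V_th/R_th and R_n = R_th.
Step 1 — V_th is the open-circuit voltage V_A - V_B (nothing connected across the terminals).
Nodal analysis, taking node 2 as the 0 V reference.
Source V1 fixes V_0 = 9 V.
KCL at each unknown node (sum of currents leaving = 0; resistances in Ω):
  Node 1: (V_1 - 9)/500 + (V_1 - 0)/150 = 0
Collecting terms: 0.008667 × V_1 = 0.018  =>  V_1 = 2.077 V
V_th = V_1 - V_2 = 2.077 - 0 = 2.077 V
Step 2 — R_th: zero the source — replace V1 by a short circuit (node 2 merges into node 0) — and find the resistance seen between A (node 1) and B (node 0).
Reduce the network between node 1 (A) and node 0 (B) by series/parallel combination:
  Rp1 = R1 ‖ R2 (parallel, both between nodes 0 and 1) = 1/(1/500 + 1/150) = 115.4 Ω
R_th = 115.4 Ω
I_n = V_th/R_th = 2.077/115.4 = 0.018 A, and R_n = R_th = 115.4 Ω

Final answer: I_n = 0.018 A, R_n = 115.4 Ω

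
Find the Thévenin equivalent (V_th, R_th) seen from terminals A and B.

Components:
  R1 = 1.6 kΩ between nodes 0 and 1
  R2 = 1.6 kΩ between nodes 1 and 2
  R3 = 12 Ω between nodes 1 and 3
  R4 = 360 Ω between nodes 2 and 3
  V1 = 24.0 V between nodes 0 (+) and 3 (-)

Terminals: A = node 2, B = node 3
Step 1 — V_th is the open-circuit voltage V_A - V_B (nothing connected across the terminals).
Nodal analysis, taking node 3 as the 0 V reference.
Source V1 fixes V_0 = 24 V.
KCL at each unknown node (sum of currents leaving = 0; resistances in Ω):
  Node 1: (V_1 - 24)/1600 + (V_1 - V_2)/1600 + (V_1 - 0)/12 = 0
  Node 2: (V_2 - V_1)/1600 + (V_2 - 0)/360 = 0
Collecting terms (coefficients in siemens):
  0.08458·V_1 - 0.000625·V_2 = 0.015
  0.003403·V_2 - 0.000625·V_1 = 0
Determinant D = (0.08458)(0.003403) - (-0.000625)(-0.000625) = 0.0002874
V_1 = [(0.015)(0.003403) - (-0.000625)(0)]/D = 0.1776 V
V_2 = [(0.08458)(0) - (0.015)(-0.000625)]/D = 0.03262 V
V_th = V_2 - V_3 = 0.03262 - 0 = 0.03262 V
Step 2 — R_th: zero the source — replace V1 by a short circuit (node 3 merges into node 0) — and find the resistance seen between A (node 2) and B (node 0).
Reduce the network between node 2 (A) and node 0 (B) by series/parallel combination:
  Rp1 = R1 ‖ R3 (parallel, both between nodes 0 and 1) = 1/(1/1600 + 1/12) = 11.91 Ω
  Rs1 = R2 + Rp1 (series, joined only at node 1) = 1600 + 11.91 = 1612 Ω
  Rp2 = R4 ‖ Rs1 (parallel, both between nodes 0 and 2) = 1/(1/360 + 1/1612) = 294.3 Ω
R_th = 294.3 Ω

Final answer: V_th = 0.03262 V, R_th = 294.3 Ω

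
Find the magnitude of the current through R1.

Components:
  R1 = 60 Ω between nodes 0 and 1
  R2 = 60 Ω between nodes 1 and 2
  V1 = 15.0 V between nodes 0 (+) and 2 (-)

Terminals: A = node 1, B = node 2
Nodal analysis, taking node 2 as the 0 V reference.
Source V1 fixes V_0 = 15 V.
KCL at each unknown node (sum of currents leaving = 0; resistances in Ω):
  Node 1: (V_1 - 15)/60 + (V_1 - 0)/60 = 0
Collecting terms: 0.03333 × V_1 = 0.25  =>  V_1 = 7.5 V
I_R1 = (V_0 - V_1)/R1 = (15 - 7.5)/60 = 0.125 A
|I_R1| = 0.125 A

Final answer: |I_R1| = 0.125 A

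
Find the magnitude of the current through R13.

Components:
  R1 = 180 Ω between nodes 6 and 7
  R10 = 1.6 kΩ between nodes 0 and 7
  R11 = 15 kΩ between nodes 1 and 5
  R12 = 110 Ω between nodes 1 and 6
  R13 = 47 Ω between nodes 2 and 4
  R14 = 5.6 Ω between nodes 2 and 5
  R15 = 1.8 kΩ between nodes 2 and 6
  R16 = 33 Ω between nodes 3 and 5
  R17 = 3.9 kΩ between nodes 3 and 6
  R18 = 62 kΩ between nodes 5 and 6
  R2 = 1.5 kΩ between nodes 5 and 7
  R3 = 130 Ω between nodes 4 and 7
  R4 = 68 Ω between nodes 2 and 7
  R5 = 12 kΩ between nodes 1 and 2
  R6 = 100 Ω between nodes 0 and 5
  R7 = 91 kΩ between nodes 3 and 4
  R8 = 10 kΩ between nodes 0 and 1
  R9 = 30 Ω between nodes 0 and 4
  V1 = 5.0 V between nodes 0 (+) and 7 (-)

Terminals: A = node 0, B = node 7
Nodal analysis, taking node 7 as the 0 V reference.
Source V1 fixes V_0 = 5 V.
KCL at each unknown node (sum of currents leaving = 0; resistances in Ω):
  Node 1: (V_1 - V_2)/12000 + (V_1 - 5)/10000 + (V_1 - V_5)/15000 + (V_1 - V_6)/110 = 0
  Node 2: (V_2 - 0)/68 + (V_2 - V_1)/12000 + (V_2 - V_4)/47 + (V_2 - V_5)/5.6 + (V_2 - V_6)/1800 = 0
  Node 3: (V_3 - V_4)/91000 + (V_3 - V_5)/33 + (V_3 - V_6)/3900 = 0
  Node 4: (V_4 - 0)/130 + (V_4 - V_3)/91000 + (V_4 - 5)/30 + (V_4 - V_2)/47 = 0
  Node 5: (V_5 - 0)/1500 + (V_5 - 5)/100 + (V_5 - V_1)/15000 + (V_5 - V_2)/5.6 + (V_5 - V_3)/33 + (V_5 - V_6)/62000 = 0
  Node 6: (V_6 - 0)/180 + (V_6 - V_1)/110 + (V_6 - V_2)/1800 + (V_6 - V_3)/3900 + (V_6 - V_5)/62000 = 0
Collecting terms (coefficients in siemens):
  0.009341·V_1 - 0.00008333·V_2 - 0.00006667·V_5 - 0.009091·V_6 = 0.0005
  0.2152·V_2 - 0.00008333·V_1 - 0.02128·V_4 - 0.1786·V_5 - 0.0005556·V_6 = 0
  0.03057·V_3 - 0.00001099·V_4 - 0.0303·V_5 - 0.0002564·V_6 = 0
  0.06231·V_4 - 0.02128·V_2 - 0.00001099·V_3 = 0.1667
  0.2196·V_5 - 0.00006667·V_1 - 0.1786·V_2 - 0.0303·V_3 - 0.00001613·V_6 = 0.05
  0.01547·V_6 - 0.009091·V_1 - 0.0005556·V_2 - 0.0002564·V_3 - 0.00001613·V_5 = 0
Solving these 6 simultaneous equations (Gaussian elimination) gives:
  V_1 = 0.5492 V, V_2 = 2.63 V, V_3 = 2.724 V, V_4 = 3.573 V
  V_5 = 2.742 V, V_6 = 0.465 V
I_R13 = (V_2 - V_4)/R13 = (2.63 - 3.573)/47 = -0.02006 A
|I_R13| = 0.02006 A

Final answer: |I_R13| = 0.02006 A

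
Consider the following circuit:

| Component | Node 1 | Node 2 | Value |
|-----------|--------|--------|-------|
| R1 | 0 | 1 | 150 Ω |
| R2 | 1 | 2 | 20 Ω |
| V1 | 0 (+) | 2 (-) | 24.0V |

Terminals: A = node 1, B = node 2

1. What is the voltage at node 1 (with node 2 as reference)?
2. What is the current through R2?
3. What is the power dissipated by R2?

Nodal analysis, taking node 2 as the 0 V reference.
Source V1 fixes V_0 = 24 V.
KCL at each unknown node (sum of currents leaving = 0; resistances in Ω):
  Node 1: (V_1 - 24)/150 + (V_1 - 0)/20 = 0
Collecting terms: 0.05667 × V_1 = 0.16  =>  V_1 = 2.824 V
Part 1:
  Read off the nodal solution: V_1 = 2.824 V
Part 2:
  I_R2 = (V_1 - V_2)/R2 = (2.824 - 0)/20 = 0.1412 A
  Magnitude: I_R2 = 0.1412 A
Part 3:
  I_R2 = (V_1 - V_2)/R2 = (2.824 - 0)/20 = 0.1412 A
  P_R2 = I_R2² × R2 = (0.1412)² × 20 = 0.3986 W

Final answers:
1. V_1 = 2.824 V
2. I_R2 = 0.1412 A
3. P_R2 = 0.3986 W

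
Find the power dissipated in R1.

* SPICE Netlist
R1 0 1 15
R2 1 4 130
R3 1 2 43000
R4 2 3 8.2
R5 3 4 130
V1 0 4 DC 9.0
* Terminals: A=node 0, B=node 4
Nodal analysis, taking node 4 as the 0 V reference.
Source V1 fixes V_0 = 9 V.
KCL at each unknown node (sum of currents leaving = 0; resistances in Ω):
  Node 1: (V_1 - 9)/15 + (V_1 - 0)/130 + (V_1 - V_2)/43000 = 0
  Node 2: (V_2 - V_1)/43000 + (V_2 - V_3)/8.2 = 0
  Node 3: (V_3 - V_2)/8.2 + (V_3 - 0)/130 = 0
Collecting terms (coefficients in siemens):
  0.07438·V_1 - 0.00002326·V_2 = 0.6
  0.122·V_2 - 0.00002326·V_1 - 0.122·V_3 = 0
  0.1296·V_3 - 0.122·V_2 = 0
Solving these 3 simultaneous equations (Gaussian elimination) gives:
  V_1 = 8.066 V, V_2 = 0.02584 V, V_3 = 0.02431 V
I_R1 = (V_0 - V_1)/R1 = (9 - 8.066)/15 = 0.06224 A
P_R1 = I_R1² × R1 = (0.06224)² × 15 = 0.0581 W

Final answer: 0.0581 W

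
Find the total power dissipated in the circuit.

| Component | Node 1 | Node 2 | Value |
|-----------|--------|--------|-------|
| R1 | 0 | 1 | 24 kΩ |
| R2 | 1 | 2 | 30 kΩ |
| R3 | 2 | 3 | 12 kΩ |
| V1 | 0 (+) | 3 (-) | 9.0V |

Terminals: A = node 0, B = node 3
Nodal analysis, taking node 3 as the 0 V reference.
Source V1 fixes V_0 = 9 V.
KCL at each unknown node (sum of currents leaving = 0; resistances in Ω):
  Node 1: (V_1 - 9)/24000 + (V_1 - V_2)/30000 = 0
  Node 2: (V_2 - V_1)/30000 + (V_2 - 0)/12000 = 0
Collecting terms (coefficients in siemens):
  0.000075·V_1 - 0.00003333·V_2 = 0.000375
  0.0001167·V_2 - 0.00003333·V_1 = 0
Determinant D = (0.000075)(0.0001167) - (-0.00003333)(-0.00003333) = 0.000000007639
V_1 = [(0.000375)(0.0001167) - (-0.00003333)(0)]/D = 5.727 V
V_2 = [(0.000075)(0) - (0.000375)(-0.00003333)]/D = 1.636 V
Power in each resistor, P = (ΔV)²/R:
  P_R1 = (9 - 5.727)²/24000 = 0.0004463 W
  P_R2 = (5.727 - 1.636)²/30000 = 0.0005579 W
  P_R3 = (1.636 - 0)²/12000 = 0.0002231 W
P_total = P_R1 + P_R2 + P_R3 = 0.001227 W

Final answer: 0.001227 W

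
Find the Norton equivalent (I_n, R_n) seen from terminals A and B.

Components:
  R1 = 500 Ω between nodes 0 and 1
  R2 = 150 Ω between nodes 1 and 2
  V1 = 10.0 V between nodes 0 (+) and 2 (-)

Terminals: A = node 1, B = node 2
Find the Thévenin equivalent first; then I_n = V_th/R_th and R_n = R_th.
Step 1 — V_th is the open-circuit voltage V_A - V_B (nothing connected across the terminals).
Nodal analysis, taking node 2 as the 0 V reference.
Source V1 fixes V_0 = 10 V.
KCL at each unknown node (sum of currents leaving = 0; resistances in Ω):
  Node 1: (V_1 - 10)/500 + (V_1 - 0)/150 = 0
Collecting terms: 0.008667 × V_1 = 0.02  =>  V_1 = 2.308 V
V_th = V_1 - V_2 = 2.308 - 0 = 2.308 V
Step 2 — R_th: zero the source — replace V1 by a short circuit (node 2 merges into node 0) — and find the resistance seen between A (node 1) and B (node 0).
Reduce the network between node 1 (A) and node 0 (B) by series/parallel combination:
  Rp1 = R1 ‖ R2 (parallel, both between nodes 0 and 1) = 1/(1/500 + 1/150) = 115.4 Ω
R_th = 115.4 Ω
I_n = V_th/R_th = 2.308/115.4 = 0.02 A, and R_n = R_th = 115.4 Ω

Final answer: I_n = 0.02 A, R_n = 115.4 Ω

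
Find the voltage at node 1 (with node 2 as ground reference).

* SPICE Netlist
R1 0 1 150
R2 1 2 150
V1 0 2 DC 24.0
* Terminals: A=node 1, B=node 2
Nodal analysis, taking node 2 as the 0 V reference.
Source V1 fixes V_0 = 24 V.
KCL at each unknown node (sum of currents leaving = 0; resistances in Ω):
  Node 1: (V_1 - 24)/150 + (V_1 - 0)/150 = 0
Collecting terms: 0.01333 × V_1 = 0.16  =>  V_1 = 12 V
The requested potential is V_1 = 12 V.

Final answer: V_1 = 12 V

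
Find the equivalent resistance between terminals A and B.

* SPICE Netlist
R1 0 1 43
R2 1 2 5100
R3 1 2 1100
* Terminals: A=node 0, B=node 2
Reduce the network between node 0 (A) and node 2 (B) by series/parallel combination:
  Rp1 = R2 ‖ R3 (parallel, both between nodes 1 and 2) = 1/(1/5100 + 1/1100) = 904.8 Ω
  Rs1 = R1 + Rp1 (series, joined only at node 1) = 43 + 904.8 = 947.8 Ω
R_eq = 947.8 Ω

Final answer: 947.8 Ω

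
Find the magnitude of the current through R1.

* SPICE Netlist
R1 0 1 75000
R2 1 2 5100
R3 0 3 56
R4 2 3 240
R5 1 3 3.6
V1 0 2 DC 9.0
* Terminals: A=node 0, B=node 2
Nodal analysis, taking node 2 as the 0 V reference.
Source V1 fixes V_0 = 9 V.
KCL at each unknown node (sum of currents leaving = 0; resistances in Ω):
  Node 1: (V_1 - 9)/75000 + (V_1 - 0)/5100 + (V_1 - V_3)/3.6 = 0
  Node 3: (V_3 - 9)/56 + (V_3 - 0)/240 + (V_3 - V_1)/3.6 = 0
Collecting terms (coefficients in siemens):
  0.278·V_1 - 0.2778·V_3 = 0.00012
  0.2998·V_3 - 0.2778·V_1 = 0.1607
Determinant D = (0.278)(0.2998) - (-0.2778)(-0.2778) = 0.006181
V_1 = [(0.00012)(0.2998) - (-0.2778)(0.1607)]/D = 7.229 V
V_3 = [(0.278)(0.1607) - (0.00012)(-0.2778)]/D = 7.234 V
I_R1 = (V_0 - V_1)/R1 = (9 - 7.229)/75000 = 0.00002361 A
|I_R1| = 0.00002361 A

Final answer: |I_R1| = 2.361e-05 A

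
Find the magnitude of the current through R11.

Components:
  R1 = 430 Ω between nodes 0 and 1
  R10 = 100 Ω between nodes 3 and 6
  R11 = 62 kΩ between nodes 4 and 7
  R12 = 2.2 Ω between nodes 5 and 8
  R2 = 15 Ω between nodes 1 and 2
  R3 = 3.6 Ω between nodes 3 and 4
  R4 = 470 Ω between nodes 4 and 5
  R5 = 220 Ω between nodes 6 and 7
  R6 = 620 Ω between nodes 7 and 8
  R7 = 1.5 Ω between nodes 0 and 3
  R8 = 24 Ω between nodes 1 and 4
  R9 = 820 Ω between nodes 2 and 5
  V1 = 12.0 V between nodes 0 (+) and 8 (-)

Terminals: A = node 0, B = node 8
Nodal analysis, taking node 8 as the 0 V reference.
Source V1 fixes V_0 = 12 V.
KCL at each unknown node (sum of currents leaving = 0; resistances in Ω):
  Node 1: (V_1 - 12)/430 + (V_1 - V_2)/15 + (V_1 - V_4)/24 = 0
  Node 2: (V_2 - V_1)/15 + (V_2 - V_5)/820 = 0
  Node 3: (V_3 - V_4)/3.6 + (V_3 - 12)/1.5 + (V_3 - V_6)/100 = 0
  Node 4: (V_4 - V_3)/3.6 + (V_4 - V_5)/470 + (V_4 - V_1)/24 + (V_4 - V_7)/62000 = 0
  Node 5: (V_5 - V_4)/470 + (V_5 - V_2)/820 + (V_5 - 0)/2.2 = 0
  Node 6: (V_6 - V_7)/220 + (V_6 - V_3)/100 = 0
  Node 7: (V_7 - V_6)/220 + (V_7 - 0)/620 + (V_7 - V_4)/62000 = 0
Collecting terms (coefficients in siemens):
  0.1107·V_1 - 0.06667·V_2 - 0.04167·V_4 = 0.02791
  0.06789·V_2 - 0.06667·V_1 - 0.00122·V_5 = 0
  0.9544·V_3 - 0.2778·V_4 - 0.01·V_6 = 8
  0.3216·V_4 - 0.04167·V_1 - 0.2778·V_3 - 0.002128·V_5 - 0.00001613·V_7 = 0
  0.4579·V_5 - 0.00122·V_2 - 0.002128·V_4 = 0
  0.01455·V_6 - 0.01·V_3 - 0.004545·V_7 = 0
  0.006174·V_7 - 0.00001613·V_4 - 0.004545·V_6 = 0
Solving these 7 simultaneous equations (Gaussian elimination) gives:
  V_1 = 11.49 V, V_2 = 11.29 V, V_3 = 11.92 V, V_4 = 11.79 V
  V_5 = 0.08484 V, V_6 = 10.66 V, V_7 = 7.879 V
I_R11 = (V_4 - V_7)/R11 = (11.79 - 7.879)/62000 = 0.00006309 A
|I_R11| = 0.00006309 A

Final answer: |I_R11| = 6.309e-05 A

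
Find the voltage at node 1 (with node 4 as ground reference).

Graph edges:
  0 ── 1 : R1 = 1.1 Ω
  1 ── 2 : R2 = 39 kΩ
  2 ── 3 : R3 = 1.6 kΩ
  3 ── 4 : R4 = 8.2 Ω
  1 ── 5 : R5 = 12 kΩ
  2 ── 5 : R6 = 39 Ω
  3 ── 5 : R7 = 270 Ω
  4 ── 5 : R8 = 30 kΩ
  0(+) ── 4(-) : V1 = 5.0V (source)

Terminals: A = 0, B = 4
Nodal analysis, taking node 4 as the 0 V reference.
Source V1 fixes V_0 = 5 V.
KCL at each unknown node (sum of currents leaving = 0; resistances in Ω):
  Node 1: (V_1 - 5)/1.1 + (V_1 - V_2)/39000 + (V_1 - V_5)/12000 = 0
  Node 2: (V_2 - V_1)/39000 + (V_2 - V_3)/1600 + (V_2 - V_5)/39 = 0
  Node 3: (V_3 - V_2)/1600 + (V_3 - 0)/8.2 + (V_3 - V_5)/270 = 0
  Node 5: (V_5 - V_1)/12000 + (V_5 - V_2)/39 + (V_5 - V_3)/270 + (V_5 - 0)/30000 = 0
Collecting terms (coefficients in siemens):
  0.9092·V_1 - 0.00002564·V_2 - 0.00008333·V_5 = 4.545
  0.02629·V_2 - 0.00002564·V_1 - 0.000625·V_3 - 0.02564·V_5 = 0
  0.1263·V_3 - 0.000625·V_2 - 0.003704·V_5 = 0
  0.02946·V_5 - 0.00008333·V_1 - 0.02564·V_2 - 0.003704·V_3 = 0
Solving these 4 simultaneous equations (Gaussian elimination) gives:
  V_1 = 4.999 V, V_2 = 0.1276 V, V_3 = 0.00432 V, V_5 = 0.1258 V
The requested potential is V_1 = 4.999 V.

Final answer: V_1 = 4.999 V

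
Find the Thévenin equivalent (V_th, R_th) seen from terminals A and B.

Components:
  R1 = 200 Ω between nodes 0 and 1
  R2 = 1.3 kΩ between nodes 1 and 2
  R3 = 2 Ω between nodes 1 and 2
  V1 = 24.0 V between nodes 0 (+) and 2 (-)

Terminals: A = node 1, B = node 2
Step 1 — V_th is the open-circuit voltage V_A - V_B (nothing connected across the terminals).
Nodal analysis, taking node 2 as the 0 V reference.
Source V1 fixes V_0 = 24 V.
KCL at each unknown node (sum of currents leaving = 0; resistances in Ω):
  Node 1: (V_1 - 24)/200 + (V_1 - 0)/1300 + (V_1 - 0)/2 = 0
Collecting terms: 0.5058 × V_1 = 0.12  =>  V_1 = 0.2373 V
V_th = V_1 - V_2 = 0.2373 - 0 = 0.2373 V
Step 2 — R_th: zero the source — replace V1 by a short circuit (node 2 merges into node 0) — and find the resistance seen between A (node 1) and B (node 0).
Reduce the network between node 1 (A) and node 0 (B) by series/parallel combination:
  Rp1 = R1 ‖ R2 ‖ R3 (parallel, all between nodes 0 and 1) = 1/(1/200 + 1/1300 + 1/2) = 1.977 Ω
R_th = 1.977 Ω

Final answer: V_th = 0.2373 V, R_th = 1.977 Ω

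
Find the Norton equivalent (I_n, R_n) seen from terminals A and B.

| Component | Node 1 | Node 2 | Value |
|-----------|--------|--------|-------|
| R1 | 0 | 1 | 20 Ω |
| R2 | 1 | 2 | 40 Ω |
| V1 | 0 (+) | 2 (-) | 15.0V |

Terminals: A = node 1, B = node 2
Find the Thévenin equivalent first; then I_n = V_th/R_th and R_n = R_th.
Step 1 — V_th is the open-circuit voltage V_A - V_B (nothing connected across the terminals).
Nodal analysis, taking node 2 as the 0 V reference.
Source V1 fixes V_0 = 15 V.
KCL at each unknown node (sum of currents leaving = 0; resistances in Ω):
  Node 1: (V_1 - 15)/20 + (V_1 - 0)/40 = 0
Collecting terms: 0.075 × V_1 = 0.75  =>  V_1 = 10 V
V_th = V_1 - V_2 = 10 - 0 = 10 V
Step 2 — R_th: zero the source — replace V1 by a short circuit (node 2 merges into node 0) — and find the resistance seen between A (node 1) and B (node 0).
Reduce the network between node 1 (A) and node 0 (B) by series/parallel combination:
  Rp1 = R1 ‖ R2 (parallel, both between nodes 0 and 1) = 1/(1/20 + 1/40) = 13.33 Ω
R_th = 13.33 Ω
I_n = V_th/R_th = 10/13.33 = 0.75 A, and R_n = R_th = 13.33 Ω

Final answer: I_n = 0.75 A, R_n = 13.33 Ω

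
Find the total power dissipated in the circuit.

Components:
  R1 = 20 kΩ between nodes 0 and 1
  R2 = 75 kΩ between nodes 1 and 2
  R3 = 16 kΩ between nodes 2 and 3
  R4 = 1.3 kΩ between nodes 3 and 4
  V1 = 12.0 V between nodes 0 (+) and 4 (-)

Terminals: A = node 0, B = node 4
Nodal analysis, taking node 4 as the 0 V reference.
Source V1 fixes V_0 = 12 V.
KCL at each unknown node (sum of currents leaving = 0; resistances in Ω):
  Node 1: (V_1 - 12)/20000 + (V_1 - V_2)/75000 = 0
  Node 2: (V_2 - V_1)/75000 + (V_2 - V_3)/16000 = 0
  Node 3: (V_3 - V_2)/16000 + (V_3 - 0)/1300 = 0
Collecting terms (coefficients in siemens):
  0.00006333·V_1 - 0.00001333·V_2 = 0.0006
  0.00007583·V_2 - 0.00001333·V_1 - 0.0000625·V_3 = 0
  0.0008317·V_3 - 0.0000625·V_2 = 0
Solving these 3 simultaneous equations (Gaussian elimination) gives:
  V_1 = 9.863 V, V_2 = 1.849 V, V_3 = 0.1389 V
Power in each resistor, P = (ΔV)²/R:
  P_R1 = (12 - 9.863)²/20000 = 0.0002284 W
  P_R2 = (9.863 - 1.849)²/75000 = 0.0008564 W
  P_R3 = (1.849 - 0.1389)²/16000 = 0.0001827 W
  P_R4 = (0.1389 - 0)²/1300 = 0.00001484 W
P_total = P_R1 + P_R2 + P_R3 + P_R4 = 0.001282 W

Final answer: 0.001282 W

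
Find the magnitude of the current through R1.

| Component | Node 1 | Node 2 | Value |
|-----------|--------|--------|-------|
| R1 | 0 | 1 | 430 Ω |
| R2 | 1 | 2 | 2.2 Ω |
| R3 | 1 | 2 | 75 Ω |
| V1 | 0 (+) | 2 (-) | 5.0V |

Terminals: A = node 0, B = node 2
Nodal analysis, taking node 2 as the 0 V reference.
Source V1 fixes V_0 = 5 V.
KCL at each unknown node (sum of currents leaving = 0; resistances in Ω):
  Node 1: (V_1 - 5)/430 + (V_1 - 0)/2.2 + (V_1 - 0)/75 = 0
Collecting terms: 0.4702 × V_1 = 0.01163  =>  V_1 = 0.02473 V
I_R1 = (V_0 - V_1)/R1 = (5 - 0.02473)/430 = 0.01157 A
|I_R1| = 0.01157 A

Final answer: |I_R1| = 0.01157 A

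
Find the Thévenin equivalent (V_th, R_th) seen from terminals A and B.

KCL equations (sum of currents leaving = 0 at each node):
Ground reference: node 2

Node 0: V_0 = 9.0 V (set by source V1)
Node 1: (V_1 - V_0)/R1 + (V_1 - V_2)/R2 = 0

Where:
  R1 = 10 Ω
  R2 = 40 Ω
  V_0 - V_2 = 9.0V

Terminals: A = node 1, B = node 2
Step 1 — V_th is the open-circuit voltage V_A - V_B (nothing connected across the terminals).
Nodal analysis, taking node 2 as the 0 V reference.
Source V1 fixes V_0 = 9 V.
KCL at each unknown node (sum of currents leaving = 0; resistances in Ω):
  Node 1: (V_1 - 9)/10 + (V_1 - 0)/40 = 0
Collecting terms: 0.125 × V_1 = 0.9  =>  V_1 = 7.2 V
V_th = V_1 - V_2 = 7.2 - 0 = 7.2 V
Step 2 — R_th: zero the source — replace V1 by a short circuit (node 2 merges into node 0) — and find the resistance seen between A (node 1) and B (node 0).
Reduce the network between node 1 (A) and node 0 (B) by series/parallel combination:
  Rp1 = R1 ‖ R2 (parallel, both between nodes 0 and 1) = 1/(1/10 + 1/40) = 8 Ω
R_th = 8 Ω

Final answer: V_th = 7.2 V, R_th = 8 Ω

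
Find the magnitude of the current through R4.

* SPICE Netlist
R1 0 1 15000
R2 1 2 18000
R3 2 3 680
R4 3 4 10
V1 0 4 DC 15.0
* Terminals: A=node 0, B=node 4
Nodal analysis, taking node 4 as the 0 V reference.
Source V1 fixes V_0 = 15 V.
KCL at each unknown node (sum of currents leaving = 0; resistances in Ω):
  Node 1: (V_1 - 15)/15000 + (V_1 - V_2)/18000 = 0
  Node 2: (V_2 - V_1)/18000 + (V_2 - V_3)/680 = 0
  Node 3: (V_3 - V_2)/680 + (V_3 - 0)/10 = 0
Collecting terms (coefficients in siemens):
  0.0001222·V_1 - 0.00005556·V_2 = 0.001
  0.001526·V_2 - 0.00005556·V_1 - 0.001471·V_3 = 0
  0.1015·V_3 - 0.001471·V_2 = 0
Solving these 3 simultaneous equations (Gaussian elimination) gives:
  V_1 = 8.321 V, V_2 = 0.3072 V, V_3 = 0.004452 V
I_R4 = (V_3 - V_4)/R4 = (0.004452 - 0)/10 = 0.0004452 A
|I_R4| = 0.0004452 A

Final answer: |I_R4| = 0.0004452 A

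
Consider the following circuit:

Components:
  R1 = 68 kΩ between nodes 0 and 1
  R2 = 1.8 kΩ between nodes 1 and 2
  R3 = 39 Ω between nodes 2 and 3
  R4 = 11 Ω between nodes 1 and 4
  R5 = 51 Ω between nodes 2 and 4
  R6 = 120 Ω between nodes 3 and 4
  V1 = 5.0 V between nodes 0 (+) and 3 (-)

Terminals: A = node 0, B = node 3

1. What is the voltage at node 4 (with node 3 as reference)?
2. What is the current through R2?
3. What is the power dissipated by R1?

Nodal analysis, taking node 3 as the 0 V reference.
Source V1 fixes V_0 = 5 V.
KCL at each unknown node (sum of currents leaving = 0; resistances in Ω):
  Node 1: (V_1 - 5)/68000 + (V_1 - V_2)/1800 + (V_1 - V_4)/11 = 0
  Node 2: (V_2 - V_1)/1800 + (V_2 - 0)/39 + (V_2 - V_4)/51 = 0
  Node 4: (V_4 - V_1)/11 + (V_4 - V_2)/51 + (V_4 - 0)/120 = 0
Collecting terms (coefficients in siemens):
  0.09148·V_1 - 0.0005556·V_2 - 0.09091·V_4 = 0.00007353
  0.0458·V_2 - 0.0005556·V_1 - 0.01961·V_4 = 0
  0.1189·V_4 - 0.09091·V_1 - 0.01961·V_2 = 0
Solving these 3 simultaneous equations (Gaussian elimination) gives:
  V_1 = 0.004522 V, V_2 = 0.001652 V, V_4 = 0.003732 V
Part 1:
  Read off the nodal solution: V_4 = 0.003732 V
Part 2:
  I_R2 = (V_1 - V_2)/R2 = (0.004522 - 0.001652)/1800 = 0.000001594 A
  Magnitude: I_R2 = 0.000001594 A
Part 3:
  I_R1 = (V_0 - V_1)/R1 = (5 - 0.004522)/68000 = 0.00007346 A
  P_R1 = I_R1² × R1 = (0.00007346)² × 68000 = 0.000367 W

Final answers:
1. V_4 = 0.003732 V
2. I_R2 = 1.594e-06 A
3. P_R1 = 0.000367 W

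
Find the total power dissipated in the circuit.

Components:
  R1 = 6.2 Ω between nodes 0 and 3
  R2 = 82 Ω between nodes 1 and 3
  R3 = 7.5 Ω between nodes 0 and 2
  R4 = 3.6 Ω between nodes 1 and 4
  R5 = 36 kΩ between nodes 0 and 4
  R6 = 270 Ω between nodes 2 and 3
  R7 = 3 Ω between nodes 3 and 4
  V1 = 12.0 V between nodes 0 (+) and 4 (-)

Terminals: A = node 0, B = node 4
Nodal analysis, taking node 4 as the 0 V reference.
Source V1 fixes V_0 = 12 V.
KCL at each unknown node (sum of currents leaving = 0; resistances in Ω):
  Node 1: (V_1 - V_3)/82 + (V_1 - 0)/3.6 = 0
  Node 2: (V_2 - 12)/7.5 + (V_2 - V_3)/270 = 0
  Node 3: (V_3 - 12)/6.2 + (V_3 - V_1)/82 + (V_3 - V_2)/270 + (V_3 - 0)/3 = 0
Collecting terms (coefficients in siemens):
  0.29·V_1 - 0.0122·V_3 = 0
  0.137·V_2 - 0.003704·V_3 = 1.6
  0.5105·V_3 - 0.0122·V_1 - 0.003704·V_2 = 1.935
Solving these 3 simultaneous equations (Gaussian elimination) gives:
  V_1 = 0.1632 V, V_2 = 11.78 V, V_3 = 3.881 V
Power in each resistor, P = (ΔV)²/R:
  P_R1 = (12 - 3.881)²/6.2 = 10.63 W
  P_R2 = (0.1632 - 3.881)²/82 = 0.1685 W
  P_R3 = (12 - 11.78)²/7.5 = 0.006421 W
  P_R4 = (0.1632 - 0)²/3.6 = 0.007398 W
  P_R5 = (12 - 0)²/36000 = 0.004 W
  P_R6 = (11.78 - 3.881)²/270 = 0.2311 W
  P_R7 = (3.881 - 0)²/3 = 5.02 W
P_total = P_R1 + P_R2 + P_R3 + P_R4 + P_R5 + P_R6 + P_R7 = 16.07 W

Final answer: 16.07 W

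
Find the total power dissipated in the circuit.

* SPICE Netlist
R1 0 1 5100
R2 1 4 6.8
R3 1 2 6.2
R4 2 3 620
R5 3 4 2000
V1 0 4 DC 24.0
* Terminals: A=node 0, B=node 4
Nodal analysis, taking node 4 as the 0 V reference.
Source V1 fixes V_0 = 24 V.
KCL at each unknown node (sum of currents leaving = 0; resistances in Ω):
  Node 1: (V_1 - 24)/5100 + (V_1 - 0)/6.8 + (V_1 - V_2)/6.2 = 0
  Node 2: (V_2 - V_1)/6.2 + (V_2 - V_3)/620 = 0
  Node 3: (V_3 - V_2)/620 + (V_3 - 0)/2000 = 0
Collecting terms (coefficients in siemens):
  0.3085·V_1 - 0.1613·V_2 = 0.004706
  0.1629·V_2 - 0.1613·V_1 - 0.001613·V_3 = 0
  0.002113·V_3 - 0.001613·V_2 = 0
Solving these 3 simultaneous equations (Gaussian elimination) gives:
  V_1 = 0.03187 V, V_2 = 0.0318 V, V_3 = 0.02427 V
Power in each resistor, P = (ΔV)²/R:
  P_R1 = (24 - 0.03187)²/5100 = 0.1126 W
  P_R2 = (0.03187 - 0)²/6.8 = 0.0001494 W
  P_R3 = (0.03187 - 0.0318)²/6.2 = 0.0000000009133 W
  P_R4 = (0.0318 - 0.02427)²/620 = 0.00000009133 W
  P_R5 = (0.02427 - 0)²/2000 = 0.0000002946 W
P_total = P_R1 + P_R2 + P_R3 + P_R4 + P_R5 = 0.1128 W

Final answer: 0.1128 W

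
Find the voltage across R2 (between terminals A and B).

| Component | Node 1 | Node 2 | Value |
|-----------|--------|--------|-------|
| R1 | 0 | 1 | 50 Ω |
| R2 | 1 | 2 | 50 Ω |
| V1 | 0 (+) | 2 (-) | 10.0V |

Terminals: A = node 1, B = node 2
R1 and R2 are in series across V1 (node 0 → node 1 → node 2), and the output A–B is taken across R2, so this is a voltage divider.
Series current: I = V1/(R1 + R2) = 10/(50 + 50) = 10/100 = 0.1 A
V_R2 = I × R2 = V1 × R2/(R1 + R2) = 10 × 50/100 = 5 V

Final answer: 5 V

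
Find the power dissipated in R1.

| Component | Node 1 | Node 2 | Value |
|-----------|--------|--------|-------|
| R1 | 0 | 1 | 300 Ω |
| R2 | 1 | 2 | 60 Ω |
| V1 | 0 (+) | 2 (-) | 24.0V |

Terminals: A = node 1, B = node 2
Nodal analysis, taking node 2 as the 0 V reference.
Source V1 fixes V_0 = 24 V.
KCL at each unknown node (sum of currents leaving = 0; resistances in Ω):
  Node 1: (V_1 - 24)/300 + (V_1 - 0)/60 = 0
Collecting terms: 0.02 × V_1 = 0.08  =>  V_1 = 4 V
I_R1 = (V_0 - V_1)/R1 = (24 - 4)/300 = 0.06667 A
P_R1 = I_R1² × R1 = (0.06667)² × 300 = 1.333 W

Final answer: 1.333 W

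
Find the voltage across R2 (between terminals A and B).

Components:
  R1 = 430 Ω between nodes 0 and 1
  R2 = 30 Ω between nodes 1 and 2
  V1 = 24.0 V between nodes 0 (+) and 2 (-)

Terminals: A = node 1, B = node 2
R1 and R2 are in series across V1 (node 0 → node 1 → node 2), and the output A–B is taken across R2, so this is a voltage divider.
Series current: I = V1/(R1 + R2) = 24/(430 + 30) = 24/460 = 0.05217 A
V_R2 = I × R2 = V1 × R2/(R1 + R2) = 24 × 30/460 = 1.565 V

Final answer: 1.565 V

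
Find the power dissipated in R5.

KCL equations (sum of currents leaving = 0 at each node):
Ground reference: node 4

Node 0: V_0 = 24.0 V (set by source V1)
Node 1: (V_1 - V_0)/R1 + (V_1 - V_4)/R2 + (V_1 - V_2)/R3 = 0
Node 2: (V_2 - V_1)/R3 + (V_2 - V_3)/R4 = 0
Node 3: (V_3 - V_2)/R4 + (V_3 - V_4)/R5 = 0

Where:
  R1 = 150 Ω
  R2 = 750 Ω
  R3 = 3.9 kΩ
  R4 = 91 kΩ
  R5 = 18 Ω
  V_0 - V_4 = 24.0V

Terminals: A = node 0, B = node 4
Nodal analysis, taking node 4 as the 0 V reference.
Source V1 fixes V_0 = 24 V.
KCL at each unknown node (sum of currents leaving = 0; resistances in Ω):
  Node 1: (V_1 - 24)/150 + (V_1 - 0)/750 + (V_1 - V_2)/3900 = 0
  Node 2: (V_2 - V_1)/3900 + (V_2 - V_3)/91000 = 0
  Node 3: (V_3 - V_2)/91000 + (V_3 - 0)/18 = 0
Collecting terms (coefficients in siemens):
  0.008256·V_1 - 0.0002564·V_2 = 0.16
  0.0002674·V_2 - 0.0002564·V_1 - 0.00001099·V_3 = 0
  0.05557·V_3 - 0.00001099·V_2 = 0
Solving these 3 simultaneous equations (Gaussian elimination) gives:
  V_1 = 19.97 V, V_2 = 19.15 V, V_3 = 0.003788 V
I_R5 = (V_3 - V_4)/R5 = (0.003788 - 0)/18 = 0.0002104 A
P_R5 = I_R5² × R5 = (0.0002104)² × 18 = 0.0000007971 W

Final answer: 7.971e-07 W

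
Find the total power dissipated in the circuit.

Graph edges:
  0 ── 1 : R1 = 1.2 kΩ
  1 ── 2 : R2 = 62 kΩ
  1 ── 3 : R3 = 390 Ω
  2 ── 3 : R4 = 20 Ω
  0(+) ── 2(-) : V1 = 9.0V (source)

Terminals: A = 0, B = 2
Nodal analysis, taking node 2 as the 0 V reference.
Source V1 fixes V_0 = 9 V.
KCL at each unknown node (sum of currents leaving = 0; resistances in Ω):
  Node 1: (V_1 - 9)/1200 + (V_1 - 0)/62000 + (V_1 - V_3)/390 = 0
  Node 3: (V_3 - V_1)/390 + (V_3 - 0)/20 = 0
Collecting terms (coefficients in siemens):
  0.003414·V_1 - 0.002564·V_3 = 0.0075
  0.05256·V_3 - 0.002564·V_1 = 0
Determinant D = (0.003414)(0.05256) - (-0.002564)(-0.002564) = 0.0001729
V_1 = [(0.0075)(0.05256) - (-0.002564)(0)]/D = 2.281 V
V_3 = [(0.003414)(0) - (0.0075)(-0.002564)]/D = 0.1113 V
Power in each resistor, P = (ΔV)²/R:
  P_R1 = (9 - 2.281)²/1200 = 0.03762 W
  P_R2 = (2.281 - 0)²/62000 = 0.0000839 W
  P_R3 = (2.281 - 0.1113)²/390 = 0.01207 W
  P_R4 = (0 - 0.1113)²/20 = 0.0006189 W
P_total = P_R1 + P_R2 + P_R3 + P_R4 = 0.05039 W

Final answer: 0.05039 W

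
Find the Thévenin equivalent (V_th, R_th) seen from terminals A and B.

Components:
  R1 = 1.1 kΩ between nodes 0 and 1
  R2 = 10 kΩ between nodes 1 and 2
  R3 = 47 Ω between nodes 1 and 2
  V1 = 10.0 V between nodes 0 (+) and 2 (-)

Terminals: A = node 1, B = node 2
Step 1 — V_th is the open-circuit voltage V_A - V_B (nothing connected across the terminals).
Nodal analysis, taking node 2 as the 0 V reference.
Source V1 fixes V_0 = 10 V.
KCL at each unknown node (sum of currents leaving = 0; resistances in Ω):
  Node 1: (V_1 - 10)/1100 + (V_1 - 0)/10000 + (V_1 - 0)/47 = 0
Collecting terms: 0.02229 × V_1 = 0.009091  =>  V_1 = 0.4079 V
V_th = V_1 - V_2 = 0.4079 - 0 = 0.4079 V
Step 2 — R_th: zero the source — replace V1 by a short circuit (node 2 merges into node 0) — and find the resistance seen between A (node 1) and B (node 0).
Reduce the network between node 1 (A) and node 0 (B) by series/parallel combination:
  Rp1 = R1 ‖ R2 ‖ R3 (parallel, all between nodes 0 and 1) = 1/(1/1100 + 1/10000 + 1/47) = 44.87 Ω
R_th = 44.87 Ω

Final answer: V_th = 0.4079 V, R_th = 44.87 Ω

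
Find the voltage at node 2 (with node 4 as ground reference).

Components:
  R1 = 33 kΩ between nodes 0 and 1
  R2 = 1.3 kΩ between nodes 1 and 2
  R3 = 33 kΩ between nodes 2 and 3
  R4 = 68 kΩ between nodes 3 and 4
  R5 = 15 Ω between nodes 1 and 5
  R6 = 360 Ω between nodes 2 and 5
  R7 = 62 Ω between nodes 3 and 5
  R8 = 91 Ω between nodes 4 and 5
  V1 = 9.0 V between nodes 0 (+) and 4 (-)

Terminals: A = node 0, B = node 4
Nodal analysis, taking node 4 as the 0 V reference.
Source V1 fixes V_0 = 9 V.
KCL at each unknown node (sum of currents leaving = 0; resistances in Ω):
  Node 1: (V_1 - 9)/33000 + (V_1 - V_2)/1300 + (V_1 - V_5)/15 = 0
  Node 2: (V_2 - V_1)/1300 + (V_2 - V_3)/33000 + (V_2 - V_5)/360 = 0
  Node 3: (V_3 - V_2)/33000 + (V_3 - 0)/68000 + (V_3 - V_5)/62 = 0
  Node 5: (V_5 - V_1)/15 + (V_5 - V_2)/360 + (V_5 - V_3)/62 + (V_5 - 0)/91 = 0
Collecting terms (coefficients in siemens):
  0.06747·V_1 - 0.0007692·V_2 - 0.06667·V_5 = 0.0002727
  0.003577·V_2 - 0.0007692·V_1 - 0.0000303·V_3 - 0.002778·V_5 = 0
  0.01617·V_3 - 0.0000303·V_2 - 0.01613·V_5 = 0
  0.09656·V_5 - 0.06667·V_1 - 0.002778·V_2 - 0.01613·V_3 = 0
Solving these 4 simultaneous equations (Gaussian elimination) gives:
  V_1 = 0.02875 V, V_2 = 0.02557 V, V_3 = 0.02469 V, V_5 = 0.02471 V
The requested potential is V_2 = 0.02557 V.

Final answer: V_2 = 0.02557 V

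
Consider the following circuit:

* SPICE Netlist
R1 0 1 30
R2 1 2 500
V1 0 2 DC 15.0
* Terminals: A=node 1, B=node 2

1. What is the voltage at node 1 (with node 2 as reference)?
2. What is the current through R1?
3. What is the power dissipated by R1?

Nodal analysis, taking node 2 as the 0 V reference.
Source V1 fixes V_0 = 15 V.
KCL at each unknown node (sum of currents leaving = 0; resistances in Ω):
  Node 1: (V_1 - 15)/30 + (V_1 - 0)/500 = 0
Collecting terms: 0.03533 × V_1 = 0.5  =>  V_1 = 14.15 V
Part 1:
  Read off the nodal solution: V_1 = 14.15 V
Part 2:
  I_R1 = (V_0 - V_1)/R1 = (15 - 14.15)/30 = 0.0283 A
  Magnitude: I_R1 = 0.0283 A
Part 3:
  I_R1 = (V_0 - V_1)/R1 = (15 - 14.15)/30 = 0.0283 A
  P_R1 = I_R1² × R1 = (0.0283)² × 30 = 0.02403 W

Final answers:
1. V_1 = 14.15 V
2. I_R1 = 0.0283 A
3. P_R1 = 0.02403 W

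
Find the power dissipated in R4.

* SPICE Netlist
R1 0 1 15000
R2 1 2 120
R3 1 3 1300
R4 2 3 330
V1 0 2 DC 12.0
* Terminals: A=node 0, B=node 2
Nodal analysis, taking node 2 as the 0 V reference.
Source V1 fixes V_0 = 12 V.
KCL at each unknown node (sum of currents leaving = 0; resistances in Ω):
  Node 1: (V_1 - 12)/15000 + (V_1 - 0)/120 + (V_1 - V_3)/1300 = 0
  Node 3: (V_3 - V_1)/1300 + (V_3 - 0)/330 = 0
Collecting terms (coefficients in siemens):
  0.009169·V_1 - 0.0007692·V_3 = 0.0008
  0.0038·V_3 - 0.0007692·V_1 = 0
Determinant D = (0.009169)(0.0038) - (-0.0007692)(-0.0007692) = 0.00003425
V_1 = [(0.0008)(0.0038) - (-0.0007692)(0)]/D = 0.08876 V
V_3 = [(0.009169)(0) - (0.0008)(-0.0007692)]/D = 0.01797 V
I_R4 = (V_2 - V_3)/R4 = (0 - 0.01797)/330 = -0.00005445 A
P_R4 = I_R4² × R4 = (-0.00005445)² × 330 = 0.0000009784 W

Final answer: 9.784e-07 W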